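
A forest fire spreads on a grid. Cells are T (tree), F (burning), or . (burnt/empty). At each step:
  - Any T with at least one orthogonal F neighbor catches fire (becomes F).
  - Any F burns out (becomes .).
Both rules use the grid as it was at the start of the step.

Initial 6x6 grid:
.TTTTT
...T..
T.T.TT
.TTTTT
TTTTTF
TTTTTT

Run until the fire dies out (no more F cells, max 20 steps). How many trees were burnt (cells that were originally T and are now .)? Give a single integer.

Step 1: +3 fires, +1 burnt (F count now 3)
Step 2: +4 fires, +3 burnt (F count now 4)
Step 3: +4 fires, +4 burnt (F count now 4)
Step 4: +3 fires, +4 burnt (F count now 3)
Step 5: +4 fires, +3 burnt (F count now 4)
Step 6: +1 fires, +4 burnt (F count now 1)
Step 7: +0 fires, +1 burnt (F count now 0)
Fire out after step 7
Initially T: 26, now '.': 29
Total burnt (originally-T cells now '.'): 19

Answer: 19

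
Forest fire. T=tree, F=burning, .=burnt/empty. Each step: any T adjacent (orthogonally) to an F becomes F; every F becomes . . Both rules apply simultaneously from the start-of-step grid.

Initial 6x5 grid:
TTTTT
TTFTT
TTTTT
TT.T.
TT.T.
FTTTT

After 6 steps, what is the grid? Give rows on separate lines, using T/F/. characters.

Step 1: 6 trees catch fire, 2 burn out
  TTFTT
  TF.FT
  TTFTT
  TT.T.
  FT.T.
  .FTTT
Step 2: 9 trees catch fire, 6 burn out
  TF.FT
  F...F
  TF.FT
  FT.T.
  .F.T.
  ..FTT
Step 3: 7 trees catch fire, 9 burn out
  F...F
  .....
  F...F
  .F.F.
  ...T.
  ...FT
Step 4: 2 trees catch fire, 7 burn out
  .....
  .....
  .....
  .....
  ...F.
  ....F
Step 5: 0 trees catch fire, 2 burn out
  .....
  .....
  .....
  .....
  .....
  .....
Step 6: 0 trees catch fire, 0 burn out
  .....
  .....
  .....
  .....
  .....
  .....

.....
.....
.....
.....
.....
.....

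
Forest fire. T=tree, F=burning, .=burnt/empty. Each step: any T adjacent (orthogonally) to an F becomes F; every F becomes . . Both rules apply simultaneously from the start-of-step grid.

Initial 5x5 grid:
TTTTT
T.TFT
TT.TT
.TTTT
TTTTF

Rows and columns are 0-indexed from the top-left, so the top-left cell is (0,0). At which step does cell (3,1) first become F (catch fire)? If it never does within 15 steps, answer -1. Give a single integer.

Step 1: cell (3,1)='T' (+6 fires, +2 burnt)
Step 2: cell (3,1)='T' (+5 fires, +6 burnt)
Step 3: cell (3,1)='T' (+3 fires, +5 burnt)
Step 4: cell (3,1)='F' (+3 fires, +3 burnt)
  -> target ignites at step 4
Step 5: cell (3,1)='.' (+2 fires, +3 burnt)
Step 6: cell (3,1)='.' (+1 fires, +2 burnt)
Step 7: cell (3,1)='.' (+0 fires, +1 burnt)
  fire out at step 7

4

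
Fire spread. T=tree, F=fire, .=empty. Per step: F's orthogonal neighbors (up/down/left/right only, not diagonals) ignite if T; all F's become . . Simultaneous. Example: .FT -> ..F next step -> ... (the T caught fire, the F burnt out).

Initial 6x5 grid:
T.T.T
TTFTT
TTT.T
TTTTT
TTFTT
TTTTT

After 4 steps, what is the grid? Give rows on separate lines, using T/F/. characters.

Step 1: 8 trees catch fire, 2 burn out
  T.F.T
  TF.FT
  TTF.T
  TTFTT
  TF.FT
  TTFTT
Step 2: 9 trees catch fire, 8 burn out
  T...T
  F...F
  TF..T
  TF.FT
  F...F
  TF.FT
Step 3: 8 trees catch fire, 9 burn out
  F...F
  .....
  F...F
  F...F
  .....
  F...F
Step 4: 0 trees catch fire, 8 burn out
  .....
  .....
  .....
  .....
  .....
  .....

.....
.....
.....
.....
.....
.....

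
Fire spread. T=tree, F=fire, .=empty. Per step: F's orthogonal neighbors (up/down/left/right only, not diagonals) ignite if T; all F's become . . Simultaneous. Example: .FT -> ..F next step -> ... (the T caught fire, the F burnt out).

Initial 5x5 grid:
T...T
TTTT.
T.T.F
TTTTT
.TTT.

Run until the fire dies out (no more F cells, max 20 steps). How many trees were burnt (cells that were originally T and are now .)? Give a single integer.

Step 1: +1 fires, +1 burnt (F count now 1)
Step 2: +1 fires, +1 burnt (F count now 1)
Step 3: +2 fires, +1 burnt (F count now 2)
Step 4: +3 fires, +2 burnt (F count now 3)
Step 5: +3 fires, +3 burnt (F count now 3)
Step 6: +3 fires, +3 burnt (F count now 3)
Step 7: +1 fires, +3 burnt (F count now 1)
Step 8: +1 fires, +1 burnt (F count now 1)
Step 9: +0 fires, +1 burnt (F count now 0)
Fire out after step 9
Initially T: 16, now '.': 24
Total burnt (originally-T cells now '.'): 15

Answer: 15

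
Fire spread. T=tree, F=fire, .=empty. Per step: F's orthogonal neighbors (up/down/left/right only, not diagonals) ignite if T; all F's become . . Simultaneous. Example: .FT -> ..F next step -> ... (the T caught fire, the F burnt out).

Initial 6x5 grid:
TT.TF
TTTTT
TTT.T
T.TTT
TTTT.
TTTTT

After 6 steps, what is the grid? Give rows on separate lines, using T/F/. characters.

Step 1: 2 trees catch fire, 1 burn out
  TT.F.
  TTTTF
  TTT.T
  T.TTT
  TTTT.
  TTTTT
Step 2: 2 trees catch fire, 2 burn out
  TT...
  TTTF.
  TTT.F
  T.TTT
  TTTT.
  TTTTT
Step 3: 2 trees catch fire, 2 burn out
  TT...
  TTF..
  TTT..
  T.TTF
  TTTT.
  TTTTT
Step 4: 3 trees catch fire, 2 burn out
  TT...
  TF...
  TTF..
  T.TF.
  TTTT.
  TTTTT
Step 5: 5 trees catch fire, 3 burn out
  TF...
  F....
  TF...
  T.F..
  TTTF.
  TTTTT
Step 6: 4 trees catch fire, 5 burn out
  F....
  .....
  F....
  T....
  TTF..
  TTTFT

F....
.....
F....
T....
TTF..
TTTFT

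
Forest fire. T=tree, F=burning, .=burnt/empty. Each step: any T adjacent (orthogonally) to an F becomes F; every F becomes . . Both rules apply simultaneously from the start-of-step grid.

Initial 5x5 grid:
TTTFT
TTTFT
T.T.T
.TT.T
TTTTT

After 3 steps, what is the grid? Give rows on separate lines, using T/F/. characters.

Step 1: 4 trees catch fire, 2 burn out
  TTF.F
  TTF.F
  T.T.T
  .TT.T
  TTTTT
Step 2: 4 trees catch fire, 4 burn out
  TF...
  TF...
  T.F.F
  .TT.T
  TTTTT
Step 3: 4 trees catch fire, 4 burn out
  F....
  F....
  T....
  .TF.F
  TTTTT

F....
F....
T....
.TF.F
TTTTT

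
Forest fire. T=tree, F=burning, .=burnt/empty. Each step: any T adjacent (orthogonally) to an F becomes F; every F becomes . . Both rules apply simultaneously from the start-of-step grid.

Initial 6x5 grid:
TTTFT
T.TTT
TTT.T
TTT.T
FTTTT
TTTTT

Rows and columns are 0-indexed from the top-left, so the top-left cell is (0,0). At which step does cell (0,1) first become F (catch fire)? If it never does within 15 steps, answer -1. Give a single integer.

Step 1: cell (0,1)='T' (+6 fires, +2 burnt)
Step 2: cell (0,1)='F' (+7 fires, +6 burnt)
  -> target ignites at step 2
Step 3: cell (0,1)='.' (+8 fires, +7 burnt)
Step 4: cell (0,1)='.' (+3 fires, +8 burnt)
Step 5: cell (0,1)='.' (+1 fires, +3 burnt)
Step 6: cell (0,1)='.' (+0 fires, +1 burnt)
  fire out at step 6

2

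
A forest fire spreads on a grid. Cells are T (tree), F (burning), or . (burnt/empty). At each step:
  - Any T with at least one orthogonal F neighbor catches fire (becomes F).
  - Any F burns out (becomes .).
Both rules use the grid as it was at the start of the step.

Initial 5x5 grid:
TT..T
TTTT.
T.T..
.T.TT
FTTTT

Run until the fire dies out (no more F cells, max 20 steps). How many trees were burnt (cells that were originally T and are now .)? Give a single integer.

Step 1: +1 fires, +1 burnt (F count now 1)
Step 2: +2 fires, +1 burnt (F count now 2)
Step 3: +1 fires, +2 burnt (F count now 1)
Step 4: +2 fires, +1 burnt (F count now 2)
Step 5: +1 fires, +2 burnt (F count now 1)
Step 6: +0 fires, +1 burnt (F count now 0)
Fire out after step 6
Initially T: 16, now '.': 16
Total burnt (originally-T cells now '.'): 7

Answer: 7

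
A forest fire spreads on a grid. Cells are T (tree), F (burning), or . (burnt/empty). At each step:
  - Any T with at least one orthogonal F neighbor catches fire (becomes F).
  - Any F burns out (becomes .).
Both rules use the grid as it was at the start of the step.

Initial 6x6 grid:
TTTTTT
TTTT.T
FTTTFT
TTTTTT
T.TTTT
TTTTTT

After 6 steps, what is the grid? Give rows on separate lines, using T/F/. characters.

Step 1: 6 trees catch fire, 2 burn out
  TTTTTT
  FTTT.T
  .FTF.F
  FTTTFT
  T.TTTT
  TTTTTT
Step 2: 10 trees catch fire, 6 burn out
  FTTTTT
  .FTF.F
  ..F...
  .FTF.F
  F.TTFT
  TTTTTT
Step 3: 9 trees catch fire, 10 burn out
  .FTFTF
  ..F...
  ......
  ..F...
  ..TF.F
  FTTTFT
Step 4: 6 trees catch fire, 9 burn out
  ..F.F.
  ......
  ......
  ......
  ..F...
  .FTF.F
Step 5: 1 trees catch fire, 6 burn out
  ......
  ......
  ......
  ......
  ......
  ..F...
Step 6: 0 trees catch fire, 1 burn out
  ......
  ......
  ......
  ......
  ......
  ......

......
......
......
......
......
......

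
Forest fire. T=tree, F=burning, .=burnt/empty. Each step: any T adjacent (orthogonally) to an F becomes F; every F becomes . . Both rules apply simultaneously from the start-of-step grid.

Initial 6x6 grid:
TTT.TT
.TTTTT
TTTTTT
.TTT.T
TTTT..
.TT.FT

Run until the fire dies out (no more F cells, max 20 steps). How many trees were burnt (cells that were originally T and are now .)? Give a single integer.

Step 1: +1 fires, +1 burnt (F count now 1)
Step 2: +0 fires, +1 burnt (F count now 0)
Fire out after step 2
Initially T: 27, now '.': 10
Total burnt (originally-T cells now '.'): 1

Answer: 1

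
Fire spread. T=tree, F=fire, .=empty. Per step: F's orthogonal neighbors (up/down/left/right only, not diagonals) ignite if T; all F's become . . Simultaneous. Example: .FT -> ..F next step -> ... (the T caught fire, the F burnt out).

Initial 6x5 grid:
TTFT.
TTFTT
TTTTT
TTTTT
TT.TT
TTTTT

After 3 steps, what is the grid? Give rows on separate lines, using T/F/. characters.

Step 1: 5 trees catch fire, 2 burn out
  TF.F.
  TF.FT
  TTFTT
  TTTTT
  TT.TT
  TTTTT
Step 2: 6 trees catch fire, 5 burn out
  F....
  F...F
  TF.FT
  TTFTT
  TT.TT
  TTTTT
Step 3: 4 trees catch fire, 6 burn out
  .....
  .....
  F...F
  TF.FT
  TT.TT
  TTTTT

.....
.....
F...F
TF.FT
TT.TT
TTTTT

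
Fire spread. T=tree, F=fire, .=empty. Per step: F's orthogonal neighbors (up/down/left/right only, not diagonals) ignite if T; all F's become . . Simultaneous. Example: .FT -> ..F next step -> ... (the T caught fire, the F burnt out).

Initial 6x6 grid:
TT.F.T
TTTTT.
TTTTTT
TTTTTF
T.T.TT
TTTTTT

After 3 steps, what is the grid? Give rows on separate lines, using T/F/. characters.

Step 1: 4 trees catch fire, 2 burn out
  TT...T
  TTTFT.
  TTTTTF
  TTTTF.
  T.T.TF
  TTTTTT
Step 2: 7 trees catch fire, 4 burn out
  TT...T
  TTF.F.
  TTTFF.
  TTTF..
  T.T.F.
  TTTTTF
Step 3: 4 trees catch fire, 7 burn out
  TT...T
  TF....
  TTF...
  TTF...
  T.T...
  TTTTF.

TT...T
TF....
TTF...
TTF...
T.T...
TTTTF.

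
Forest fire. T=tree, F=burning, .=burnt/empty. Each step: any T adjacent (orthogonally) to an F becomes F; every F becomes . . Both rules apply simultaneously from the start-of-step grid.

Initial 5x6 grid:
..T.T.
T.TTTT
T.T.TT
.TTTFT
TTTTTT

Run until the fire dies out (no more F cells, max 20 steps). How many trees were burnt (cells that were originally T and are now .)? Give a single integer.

Answer: 19

Derivation:
Step 1: +4 fires, +1 burnt (F count now 4)
Step 2: +5 fires, +4 burnt (F count now 5)
Step 3: +6 fires, +5 burnt (F count now 6)
Step 4: +2 fires, +6 burnt (F count now 2)
Step 5: +2 fires, +2 burnt (F count now 2)
Step 6: +0 fires, +2 burnt (F count now 0)
Fire out after step 6
Initially T: 21, now '.': 28
Total burnt (originally-T cells now '.'): 19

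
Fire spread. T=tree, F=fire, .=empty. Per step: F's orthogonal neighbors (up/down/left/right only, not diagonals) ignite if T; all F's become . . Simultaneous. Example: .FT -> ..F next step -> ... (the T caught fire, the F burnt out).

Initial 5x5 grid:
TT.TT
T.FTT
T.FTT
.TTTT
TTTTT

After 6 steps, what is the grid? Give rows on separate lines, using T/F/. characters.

Step 1: 3 trees catch fire, 2 burn out
  TT.TT
  T..FT
  T..FT
  .TFTT
  TTTTT
Step 2: 6 trees catch fire, 3 burn out
  TT.FT
  T...F
  T...F
  .F.FT
  TTFTT
Step 3: 4 trees catch fire, 6 burn out
  TT..F
  T....
  T....
  ....F
  TF.FT
Step 4: 2 trees catch fire, 4 burn out
  TT...
  T....
  T....
  .....
  F...F
Step 5: 0 trees catch fire, 2 burn out
  TT...
  T....
  T....
  .....
  .....
Step 6: 0 trees catch fire, 0 burn out
  TT...
  T....
  T....
  .....
  .....

TT...
T....
T....
.....
.....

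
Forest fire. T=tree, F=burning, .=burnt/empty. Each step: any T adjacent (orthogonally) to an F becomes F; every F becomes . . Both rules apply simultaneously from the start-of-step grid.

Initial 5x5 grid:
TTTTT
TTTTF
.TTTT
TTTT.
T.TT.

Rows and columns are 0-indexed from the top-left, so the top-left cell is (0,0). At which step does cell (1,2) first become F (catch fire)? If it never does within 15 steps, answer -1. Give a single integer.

Step 1: cell (1,2)='T' (+3 fires, +1 burnt)
Step 2: cell (1,2)='F' (+3 fires, +3 burnt)
  -> target ignites at step 2
Step 3: cell (1,2)='.' (+4 fires, +3 burnt)
Step 4: cell (1,2)='.' (+5 fires, +4 burnt)
Step 5: cell (1,2)='.' (+3 fires, +5 burnt)
Step 6: cell (1,2)='.' (+1 fires, +3 burnt)
Step 7: cell (1,2)='.' (+1 fires, +1 burnt)
Step 8: cell (1,2)='.' (+0 fires, +1 burnt)
  fire out at step 8

2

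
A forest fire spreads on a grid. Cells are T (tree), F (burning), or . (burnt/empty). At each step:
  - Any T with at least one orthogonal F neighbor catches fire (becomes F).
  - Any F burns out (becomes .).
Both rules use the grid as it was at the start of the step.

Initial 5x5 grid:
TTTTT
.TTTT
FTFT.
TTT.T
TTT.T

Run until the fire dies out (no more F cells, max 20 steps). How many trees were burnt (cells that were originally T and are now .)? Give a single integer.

Step 1: +5 fires, +2 burnt (F count now 5)
Step 2: +6 fires, +5 burnt (F count now 6)
Step 3: +4 fires, +6 burnt (F count now 4)
Step 4: +2 fires, +4 burnt (F count now 2)
Step 5: +0 fires, +2 burnt (F count now 0)
Fire out after step 5
Initially T: 19, now '.': 23
Total burnt (originally-T cells now '.'): 17

Answer: 17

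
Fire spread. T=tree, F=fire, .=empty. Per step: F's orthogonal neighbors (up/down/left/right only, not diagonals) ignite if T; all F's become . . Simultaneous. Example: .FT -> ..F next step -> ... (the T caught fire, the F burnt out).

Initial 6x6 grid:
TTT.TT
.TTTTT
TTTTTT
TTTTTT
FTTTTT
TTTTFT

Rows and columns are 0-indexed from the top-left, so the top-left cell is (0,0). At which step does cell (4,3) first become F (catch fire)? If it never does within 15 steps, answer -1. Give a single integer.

Step 1: cell (4,3)='T' (+6 fires, +2 burnt)
Step 2: cell (4,3)='F' (+8 fires, +6 burnt)
  -> target ignites at step 2
Step 3: cell (4,3)='.' (+5 fires, +8 burnt)
Step 4: cell (4,3)='.' (+5 fires, +5 burnt)
Step 5: cell (4,3)='.' (+5 fires, +5 burnt)
Step 6: cell (4,3)='.' (+3 fires, +5 burnt)
Step 7: cell (4,3)='.' (+0 fires, +3 burnt)
  fire out at step 7

2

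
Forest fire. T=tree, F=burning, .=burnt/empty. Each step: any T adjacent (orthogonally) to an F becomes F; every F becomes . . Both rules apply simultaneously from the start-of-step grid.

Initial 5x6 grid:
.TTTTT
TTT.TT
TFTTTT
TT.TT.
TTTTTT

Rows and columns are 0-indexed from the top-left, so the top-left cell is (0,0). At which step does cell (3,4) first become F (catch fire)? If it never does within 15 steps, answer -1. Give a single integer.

Step 1: cell (3,4)='T' (+4 fires, +1 burnt)
Step 2: cell (3,4)='T' (+6 fires, +4 burnt)
Step 3: cell (3,4)='T' (+5 fires, +6 burnt)
Step 4: cell (3,4)='F' (+5 fires, +5 burnt)
  -> target ignites at step 4
Step 5: cell (3,4)='.' (+3 fires, +5 burnt)
Step 6: cell (3,4)='.' (+2 fires, +3 burnt)
Step 7: cell (3,4)='.' (+0 fires, +2 burnt)
  fire out at step 7

4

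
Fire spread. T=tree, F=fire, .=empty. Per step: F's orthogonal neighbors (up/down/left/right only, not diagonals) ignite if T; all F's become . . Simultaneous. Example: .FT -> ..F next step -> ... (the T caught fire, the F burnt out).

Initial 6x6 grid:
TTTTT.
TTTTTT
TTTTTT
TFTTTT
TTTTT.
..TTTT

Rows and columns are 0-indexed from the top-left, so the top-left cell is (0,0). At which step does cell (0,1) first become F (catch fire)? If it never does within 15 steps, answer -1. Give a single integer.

Step 1: cell (0,1)='T' (+4 fires, +1 burnt)
Step 2: cell (0,1)='T' (+6 fires, +4 burnt)
Step 3: cell (0,1)='F' (+7 fires, +6 burnt)
  -> target ignites at step 3
Step 4: cell (0,1)='.' (+7 fires, +7 burnt)
Step 5: cell (0,1)='.' (+4 fires, +7 burnt)
Step 6: cell (0,1)='.' (+3 fires, +4 burnt)
Step 7: cell (0,1)='.' (+0 fires, +3 burnt)
  fire out at step 7

3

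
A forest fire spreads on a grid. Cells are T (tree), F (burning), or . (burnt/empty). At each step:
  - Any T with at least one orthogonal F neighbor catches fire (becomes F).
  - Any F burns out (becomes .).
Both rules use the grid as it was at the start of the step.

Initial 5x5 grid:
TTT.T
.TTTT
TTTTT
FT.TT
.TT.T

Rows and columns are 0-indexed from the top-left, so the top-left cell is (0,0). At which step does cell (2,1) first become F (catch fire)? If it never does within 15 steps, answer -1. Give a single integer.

Step 1: cell (2,1)='T' (+2 fires, +1 burnt)
Step 2: cell (2,1)='F' (+2 fires, +2 burnt)
  -> target ignites at step 2
Step 3: cell (2,1)='.' (+3 fires, +2 burnt)
Step 4: cell (2,1)='.' (+3 fires, +3 burnt)
Step 5: cell (2,1)='.' (+5 fires, +3 burnt)
Step 6: cell (2,1)='.' (+2 fires, +5 burnt)
Step 7: cell (2,1)='.' (+2 fires, +2 burnt)
Step 8: cell (2,1)='.' (+0 fires, +2 burnt)
  fire out at step 8

2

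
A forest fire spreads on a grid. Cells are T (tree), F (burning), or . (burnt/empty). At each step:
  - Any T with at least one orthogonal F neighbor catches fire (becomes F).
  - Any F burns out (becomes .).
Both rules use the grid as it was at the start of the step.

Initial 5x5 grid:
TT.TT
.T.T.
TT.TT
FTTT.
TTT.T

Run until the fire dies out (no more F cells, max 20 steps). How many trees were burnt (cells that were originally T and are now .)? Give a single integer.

Answer: 16

Derivation:
Step 1: +3 fires, +1 burnt (F count now 3)
Step 2: +3 fires, +3 burnt (F count now 3)
Step 3: +3 fires, +3 burnt (F count now 3)
Step 4: +2 fires, +3 burnt (F count now 2)
Step 5: +3 fires, +2 burnt (F count now 3)
Step 6: +1 fires, +3 burnt (F count now 1)
Step 7: +1 fires, +1 burnt (F count now 1)
Step 8: +0 fires, +1 burnt (F count now 0)
Fire out after step 8
Initially T: 17, now '.': 24
Total burnt (originally-T cells now '.'): 16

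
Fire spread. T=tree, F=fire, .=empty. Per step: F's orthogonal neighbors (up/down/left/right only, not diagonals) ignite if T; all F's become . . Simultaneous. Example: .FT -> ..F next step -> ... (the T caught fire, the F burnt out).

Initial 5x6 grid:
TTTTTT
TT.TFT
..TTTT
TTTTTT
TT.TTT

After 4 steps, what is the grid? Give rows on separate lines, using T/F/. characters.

Step 1: 4 trees catch fire, 1 burn out
  TTTTFT
  TT.F.F
  ..TTFT
  TTTTTT
  TT.TTT
Step 2: 5 trees catch fire, 4 burn out
  TTTF.F
  TT....
  ..TF.F
  TTTTFT
  TT.TTT
Step 3: 5 trees catch fire, 5 burn out
  TTF...
  TT....
  ..F...
  TTTF.F
  TT.TFT
Step 4: 4 trees catch fire, 5 burn out
  TF....
  TT....
  ......
  TTF...
  TT.F.F

TF....
TT....
......
TTF...
TT.F.F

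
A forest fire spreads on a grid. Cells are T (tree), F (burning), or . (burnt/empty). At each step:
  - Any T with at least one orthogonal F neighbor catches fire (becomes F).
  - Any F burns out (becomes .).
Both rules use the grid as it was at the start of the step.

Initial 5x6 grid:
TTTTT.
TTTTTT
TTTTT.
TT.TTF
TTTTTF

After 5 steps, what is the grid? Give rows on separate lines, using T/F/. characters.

Step 1: 2 trees catch fire, 2 burn out
  TTTTT.
  TTTTTT
  TTTTT.
  TT.TF.
  TTTTF.
Step 2: 3 trees catch fire, 2 burn out
  TTTTT.
  TTTTTT
  TTTTF.
  TT.F..
  TTTF..
Step 3: 3 trees catch fire, 3 burn out
  TTTTT.
  TTTTFT
  TTTF..
  TT....
  TTF...
Step 4: 5 trees catch fire, 3 burn out
  TTTTF.
  TTTF.F
  TTF...
  TT....
  TF....
Step 5: 5 trees catch fire, 5 burn out
  TTTF..
  TTF...
  TF....
  TF....
  F.....

TTTF..
TTF...
TF....
TF....
F.....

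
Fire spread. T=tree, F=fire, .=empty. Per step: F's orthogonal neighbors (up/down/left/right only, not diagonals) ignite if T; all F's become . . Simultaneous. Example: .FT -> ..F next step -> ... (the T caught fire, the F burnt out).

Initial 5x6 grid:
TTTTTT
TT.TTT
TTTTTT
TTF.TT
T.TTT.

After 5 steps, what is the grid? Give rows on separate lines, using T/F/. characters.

Step 1: 3 trees catch fire, 1 burn out
  TTTTTT
  TT.TTT
  TTFTTT
  TF..TT
  T.FTT.
Step 2: 4 trees catch fire, 3 burn out
  TTTTTT
  TT.TTT
  TF.FTT
  F...TT
  T..FT.
Step 3: 6 trees catch fire, 4 burn out
  TTTTTT
  TF.FTT
  F...FT
  ....TT
  F...F.
Step 4: 6 trees catch fire, 6 burn out
  TFTFTT
  F...FT
  .....F
  ....FT
  ......
Step 5: 5 trees catch fire, 6 burn out
  F.F.FT
  .....F
  ......
  .....F
  ......

F.F.FT
.....F
......
.....F
......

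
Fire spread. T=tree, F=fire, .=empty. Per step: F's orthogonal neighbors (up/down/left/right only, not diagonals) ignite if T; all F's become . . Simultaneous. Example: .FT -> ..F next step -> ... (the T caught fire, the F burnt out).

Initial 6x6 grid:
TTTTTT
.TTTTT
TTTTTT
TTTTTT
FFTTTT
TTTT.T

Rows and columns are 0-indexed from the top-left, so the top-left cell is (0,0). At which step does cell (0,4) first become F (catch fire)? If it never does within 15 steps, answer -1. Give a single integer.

Step 1: cell (0,4)='T' (+5 fires, +2 burnt)
Step 2: cell (0,4)='T' (+5 fires, +5 burnt)
Step 3: cell (0,4)='T' (+5 fires, +5 burnt)
Step 4: cell (0,4)='T' (+5 fires, +5 burnt)
Step 5: cell (0,4)='T' (+6 fires, +5 burnt)
Step 6: cell (0,4)='T' (+3 fires, +6 burnt)
Step 7: cell (0,4)='F' (+2 fires, +3 burnt)
  -> target ignites at step 7
Step 8: cell (0,4)='.' (+1 fires, +2 burnt)
Step 9: cell (0,4)='.' (+0 fires, +1 burnt)
  fire out at step 9

7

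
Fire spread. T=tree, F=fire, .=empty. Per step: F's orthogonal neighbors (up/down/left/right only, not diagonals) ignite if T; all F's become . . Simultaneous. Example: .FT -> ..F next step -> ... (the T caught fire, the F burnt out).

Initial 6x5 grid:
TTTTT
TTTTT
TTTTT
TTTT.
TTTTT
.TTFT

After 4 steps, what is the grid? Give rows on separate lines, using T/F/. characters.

Step 1: 3 trees catch fire, 1 burn out
  TTTTT
  TTTTT
  TTTTT
  TTTT.
  TTTFT
  .TF.F
Step 2: 4 trees catch fire, 3 burn out
  TTTTT
  TTTTT
  TTTTT
  TTTF.
  TTF.F
  .F...
Step 3: 3 trees catch fire, 4 burn out
  TTTTT
  TTTTT
  TTTFT
  TTF..
  TF...
  .....
Step 4: 5 trees catch fire, 3 burn out
  TTTTT
  TTTFT
  TTF.F
  TF...
  F....
  .....

TTTTT
TTTFT
TTF.F
TF...
F....
.....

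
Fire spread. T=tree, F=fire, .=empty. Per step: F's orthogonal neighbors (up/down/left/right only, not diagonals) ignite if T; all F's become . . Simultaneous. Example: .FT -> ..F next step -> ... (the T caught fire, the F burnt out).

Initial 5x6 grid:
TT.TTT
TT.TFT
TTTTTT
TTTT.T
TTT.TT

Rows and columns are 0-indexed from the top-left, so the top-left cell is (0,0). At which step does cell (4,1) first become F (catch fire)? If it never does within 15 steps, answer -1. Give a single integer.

Step 1: cell (4,1)='T' (+4 fires, +1 burnt)
Step 2: cell (4,1)='T' (+4 fires, +4 burnt)
Step 3: cell (4,1)='T' (+3 fires, +4 burnt)
Step 4: cell (4,1)='T' (+3 fires, +3 burnt)
Step 5: cell (4,1)='T' (+5 fires, +3 burnt)
Step 6: cell (4,1)='F' (+4 fires, +5 burnt)
  -> target ignites at step 6
Step 7: cell (4,1)='.' (+2 fires, +4 burnt)
Step 8: cell (4,1)='.' (+0 fires, +2 burnt)
  fire out at step 8

6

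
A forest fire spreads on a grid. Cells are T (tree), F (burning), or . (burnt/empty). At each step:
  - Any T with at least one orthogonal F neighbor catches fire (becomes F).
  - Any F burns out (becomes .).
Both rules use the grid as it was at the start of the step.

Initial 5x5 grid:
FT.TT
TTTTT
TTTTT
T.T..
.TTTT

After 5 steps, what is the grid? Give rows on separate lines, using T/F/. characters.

Step 1: 2 trees catch fire, 1 burn out
  .F.TT
  FTTTT
  TTTTT
  T.T..
  .TTTT
Step 2: 2 trees catch fire, 2 burn out
  ...TT
  .FTTT
  FTTTT
  T.T..
  .TTTT
Step 3: 3 trees catch fire, 2 burn out
  ...TT
  ..FTT
  .FTTT
  F.T..
  .TTTT
Step 4: 2 trees catch fire, 3 burn out
  ...TT
  ...FT
  ..FTT
  ..T..
  .TTTT
Step 5: 4 trees catch fire, 2 burn out
  ...FT
  ....F
  ...FT
  ..F..
  .TTTT

...FT
....F
...FT
..F..
.TTTT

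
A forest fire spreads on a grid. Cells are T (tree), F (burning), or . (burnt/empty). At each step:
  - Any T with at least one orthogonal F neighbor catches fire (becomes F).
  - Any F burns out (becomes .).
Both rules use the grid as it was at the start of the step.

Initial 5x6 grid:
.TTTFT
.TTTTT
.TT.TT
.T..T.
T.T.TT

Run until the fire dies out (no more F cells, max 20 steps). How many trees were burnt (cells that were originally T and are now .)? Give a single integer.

Answer: 17

Derivation:
Step 1: +3 fires, +1 burnt (F count now 3)
Step 2: +4 fires, +3 burnt (F count now 4)
Step 3: +4 fires, +4 burnt (F count now 4)
Step 4: +3 fires, +4 burnt (F count now 3)
Step 5: +2 fires, +3 burnt (F count now 2)
Step 6: +1 fires, +2 burnt (F count now 1)
Step 7: +0 fires, +1 burnt (F count now 0)
Fire out after step 7
Initially T: 19, now '.': 28
Total burnt (originally-T cells now '.'): 17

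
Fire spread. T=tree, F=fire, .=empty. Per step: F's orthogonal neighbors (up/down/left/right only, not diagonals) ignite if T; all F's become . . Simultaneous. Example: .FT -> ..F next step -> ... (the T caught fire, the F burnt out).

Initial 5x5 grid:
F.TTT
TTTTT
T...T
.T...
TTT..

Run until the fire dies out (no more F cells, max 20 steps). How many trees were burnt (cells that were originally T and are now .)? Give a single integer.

Step 1: +1 fires, +1 burnt (F count now 1)
Step 2: +2 fires, +1 burnt (F count now 2)
Step 3: +1 fires, +2 burnt (F count now 1)
Step 4: +2 fires, +1 burnt (F count now 2)
Step 5: +2 fires, +2 burnt (F count now 2)
Step 6: +2 fires, +2 burnt (F count now 2)
Step 7: +0 fires, +2 burnt (F count now 0)
Fire out after step 7
Initially T: 14, now '.': 21
Total burnt (originally-T cells now '.'): 10

Answer: 10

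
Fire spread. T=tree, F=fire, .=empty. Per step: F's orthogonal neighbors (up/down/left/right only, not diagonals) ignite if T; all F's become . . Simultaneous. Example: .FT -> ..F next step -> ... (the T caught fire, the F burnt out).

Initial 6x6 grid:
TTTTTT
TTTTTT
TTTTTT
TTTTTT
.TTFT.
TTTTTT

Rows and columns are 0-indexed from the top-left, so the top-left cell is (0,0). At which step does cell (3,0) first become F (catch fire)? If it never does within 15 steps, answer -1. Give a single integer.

Step 1: cell (3,0)='T' (+4 fires, +1 burnt)
Step 2: cell (3,0)='T' (+6 fires, +4 burnt)
Step 3: cell (3,0)='T' (+7 fires, +6 burnt)
Step 4: cell (3,0)='F' (+7 fires, +7 burnt)
  -> target ignites at step 4
Step 5: cell (3,0)='.' (+5 fires, +7 burnt)
Step 6: cell (3,0)='.' (+3 fires, +5 burnt)
Step 7: cell (3,0)='.' (+1 fires, +3 burnt)
Step 8: cell (3,0)='.' (+0 fires, +1 burnt)
  fire out at step 8

4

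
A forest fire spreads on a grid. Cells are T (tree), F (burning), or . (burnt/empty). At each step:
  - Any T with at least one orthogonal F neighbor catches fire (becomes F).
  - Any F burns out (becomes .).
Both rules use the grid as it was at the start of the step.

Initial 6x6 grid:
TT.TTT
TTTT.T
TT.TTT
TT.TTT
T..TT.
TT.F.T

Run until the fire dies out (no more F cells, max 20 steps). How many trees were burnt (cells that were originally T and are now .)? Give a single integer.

Answer: 25

Derivation:
Step 1: +1 fires, +1 burnt (F count now 1)
Step 2: +2 fires, +1 burnt (F count now 2)
Step 3: +2 fires, +2 burnt (F count now 2)
Step 4: +3 fires, +2 burnt (F count now 3)
Step 5: +3 fires, +3 burnt (F count now 3)
Step 6: +3 fires, +3 burnt (F count now 3)
Step 7: +4 fires, +3 burnt (F count now 4)
Step 8: +3 fires, +4 burnt (F count now 3)
Step 9: +1 fires, +3 burnt (F count now 1)
Step 10: +1 fires, +1 burnt (F count now 1)
Step 11: +1 fires, +1 burnt (F count now 1)
Step 12: +1 fires, +1 burnt (F count now 1)
Step 13: +0 fires, +1 burnt (F count now 0)
Fire out after step 13
Initially T: 26, now '.': 35
Total burnt (originally-T cells now '.'): 25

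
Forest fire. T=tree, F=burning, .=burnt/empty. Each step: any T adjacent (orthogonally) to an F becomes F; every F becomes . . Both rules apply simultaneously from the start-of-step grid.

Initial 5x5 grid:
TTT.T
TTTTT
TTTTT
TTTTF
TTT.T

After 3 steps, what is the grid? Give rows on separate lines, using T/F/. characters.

Step 1: 3 trees catch fire, 1 burn out
  TTT.T
  TTTTT
  TTTTF
  TTTF.
  TTT.F
Step 2: 3 trees catch fire, 3 burn out
  TTT.T
  TTTTF
  TTTF.
  TTF..
  TTT..
Step 3: 5 trees catch fire, 3 burn out
  TTT.F
  TTTF.
  TTF..
  TF...
  TTF..

TTT.F
TTTF.
TTF..
TF...
TTF..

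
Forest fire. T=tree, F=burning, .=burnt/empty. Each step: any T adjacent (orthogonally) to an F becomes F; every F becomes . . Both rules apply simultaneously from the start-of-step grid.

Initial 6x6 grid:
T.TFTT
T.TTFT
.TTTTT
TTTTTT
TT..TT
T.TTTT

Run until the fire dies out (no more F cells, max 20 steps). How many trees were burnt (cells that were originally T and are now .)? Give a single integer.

Step 1: +5 fires, +2 burnt (F count now 5)
Step 2: +5 fires, +5 burnt (F count now 5)
Step 3: +4 fires, +5 burnt (F count now 4)
Step 4: +4 fires, +4 burnt (F count now 4)
Step 5: +3 fires, +4 burnt (F count now 3)
Step 6: +3 fires, +3 burnt (F count now 3)
Step 7: +1 fires, +3 burnt (F count now 1)
Step 8: +1 fires, +1 burnt (F count now 1)
Step 9: +0 fires, +1 burnt (F count now 0)
Fire out after step 9
Initially T: 28, now '.': 34
Total burnt (originally-T cells now '.'): 26

Answer: 26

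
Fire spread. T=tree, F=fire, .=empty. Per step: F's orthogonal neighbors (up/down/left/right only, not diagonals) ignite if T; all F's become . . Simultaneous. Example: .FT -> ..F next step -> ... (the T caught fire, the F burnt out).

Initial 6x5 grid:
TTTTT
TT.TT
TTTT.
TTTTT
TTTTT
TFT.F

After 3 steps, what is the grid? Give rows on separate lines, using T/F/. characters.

Step 1: 4 trees catch fire, 2 burn out
  TTTTT
  TT.TT
  TTTT.
  TTTTT
  TFTTF
  F.F..
Step 2: 5 trees catch fire, 4 burn out
  TTTTT
  TT.TT
  TTTT.
  TFTTF
  F.FF.
  .....
Step 3: 4 trees catch fire, 5 burn out
  TTTTT
  TT.TT
  TFTT.
  F.FF.
  .....
  .....

TTTTT
TT.TT
TFTT.
F.FF.
.....
.....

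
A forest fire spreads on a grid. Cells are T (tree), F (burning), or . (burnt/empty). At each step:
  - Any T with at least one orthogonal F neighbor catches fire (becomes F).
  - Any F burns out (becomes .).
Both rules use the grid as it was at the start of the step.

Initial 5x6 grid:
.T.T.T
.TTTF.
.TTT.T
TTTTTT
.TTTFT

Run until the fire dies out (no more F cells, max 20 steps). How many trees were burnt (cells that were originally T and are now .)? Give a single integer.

Answer: 19

Derivation:
Step 1: +4 fires, +2 burnt (F count now 4)
Step 2: +6 fires, +4 burnt (F count now 6)
Step 3: +5 fires, +6 burnt (F count now 5)
Step 4: +3 fires, +5 burnt (F count now 3)
Step 5: +1 fires, +3 burnt (F count now 1)
Step 6: +0 fires, +1 burnt (F count now 0)
Fire out after step 6
Initially T: 20, now '.': 29
Total burnt (originally-T cells now '.'): 19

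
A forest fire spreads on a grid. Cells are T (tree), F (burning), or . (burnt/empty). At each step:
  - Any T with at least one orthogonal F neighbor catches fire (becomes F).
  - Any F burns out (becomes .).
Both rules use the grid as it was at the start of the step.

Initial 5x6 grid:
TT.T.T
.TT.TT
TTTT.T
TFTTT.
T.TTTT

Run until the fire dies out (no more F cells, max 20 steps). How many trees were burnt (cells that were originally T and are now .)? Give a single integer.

Answer: 17

Derivation:
Step 1: +3 fires, +1 burnt (F count now 3)
Step 2: +6 fires, +3 burnt (F count now 6)
Step 3: +5 fires, +6 burnt (F count now 5)
Step 4: +2 fires, +5 burnt (F count now 2)
Step 5: +1 fires, +2 burnt (F count now 1)
Step 6: +0 fires, +1 burnt (F count now 0)
Fire out after step 6
Initially T: 22, now '.': 25
Total burnt (originally-T cells now '.'): 17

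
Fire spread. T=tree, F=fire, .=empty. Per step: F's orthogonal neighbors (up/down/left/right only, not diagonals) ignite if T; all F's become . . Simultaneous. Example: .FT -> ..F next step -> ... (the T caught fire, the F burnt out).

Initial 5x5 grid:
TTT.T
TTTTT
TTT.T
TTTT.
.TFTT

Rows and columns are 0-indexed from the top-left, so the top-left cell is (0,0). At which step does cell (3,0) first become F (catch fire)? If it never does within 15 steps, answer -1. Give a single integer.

Step 1: cell (3,0)='T' (+3 fires, +1 burnt)
Step 2: cell (3,0)='T' (+4 fires, +3 burnt)
Step 3: cell (3,0)='F' (+3 fires, +4 burnt)
  -> target ignites at step 3
Step 4: cell (3,0)='.' (+4 fires, +3 burnt)
Step 5: cell (3,0)='.' (+3 fires, +4 burnt)
Step 6: cell (3,0)='.' (+3 fires, +3 burnt)
Step 7: cell (3,0)='.' (+0 fires, +3 burnt)
  fire out at step 7

3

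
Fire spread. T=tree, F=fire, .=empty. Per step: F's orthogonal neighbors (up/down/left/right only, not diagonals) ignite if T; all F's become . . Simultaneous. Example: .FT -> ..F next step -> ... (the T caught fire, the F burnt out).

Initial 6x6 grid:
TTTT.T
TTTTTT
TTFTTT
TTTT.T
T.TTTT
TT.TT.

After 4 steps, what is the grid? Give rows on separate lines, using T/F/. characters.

Step 1: 4 trees catch fire, 1 burn out
  TTTT.T
  TTFTTT
  TF.FTT
  TTFT.T
  T.TTTT
  TT.TT.
Step 2: 8 trees catch fire, 4 burn out
  TTFT.T
  TF.FTT
  F...FT
  TF.F.T
  T.FTTT
  TT.TT.
Step 3: 7 trees catch fire, 8 burn out
  TF.F.T
  F...FT
  .....F
  F....T
  T..FTT
  TT.TT.
Step 4: 6 trees catch fire, 7 burn out
  F....T
  .....F
  ......
  .....F
  F...FT
  TT.FT.

F....T
.....F
......
.....F
F...FT
TT.FT.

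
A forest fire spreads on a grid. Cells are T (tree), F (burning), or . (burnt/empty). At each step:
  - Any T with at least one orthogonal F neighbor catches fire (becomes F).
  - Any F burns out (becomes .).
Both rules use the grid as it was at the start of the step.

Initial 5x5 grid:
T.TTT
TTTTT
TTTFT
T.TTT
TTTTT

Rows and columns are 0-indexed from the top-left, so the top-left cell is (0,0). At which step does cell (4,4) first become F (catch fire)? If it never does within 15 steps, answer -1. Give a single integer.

Step 1: cell (4,4)='T' (+4 fires, +1 burnt)
Step 2: cell (4,4)='T' (+7 fires, +4 burnt)
Step 3: cell (4,4)='F' (+6 fires, +7 burnt)
  -> target ignites at step 3
Step 4: cell (4,4)='.' (+3 fires, +6 burnt)
Step 5: cell (4,4)='.' (+2 fires, +3 burnt)
Step 6: cell (4,4)='.' (+0 fires, +2 burnt)
  fire out at step 6

3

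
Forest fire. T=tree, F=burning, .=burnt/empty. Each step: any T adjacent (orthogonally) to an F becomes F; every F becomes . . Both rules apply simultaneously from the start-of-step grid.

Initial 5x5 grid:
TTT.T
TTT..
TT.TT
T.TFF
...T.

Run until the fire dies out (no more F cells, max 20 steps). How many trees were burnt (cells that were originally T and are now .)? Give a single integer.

Step 1: +4 fires, +2 burnt (F count now 4)
Step 2: +0 fires, +4 burnt (F count now 0)
Fire out after step 2
Initially T: 14, now '.': 15
Total burnt (originally-T cells now '.'): 4

Answer: 4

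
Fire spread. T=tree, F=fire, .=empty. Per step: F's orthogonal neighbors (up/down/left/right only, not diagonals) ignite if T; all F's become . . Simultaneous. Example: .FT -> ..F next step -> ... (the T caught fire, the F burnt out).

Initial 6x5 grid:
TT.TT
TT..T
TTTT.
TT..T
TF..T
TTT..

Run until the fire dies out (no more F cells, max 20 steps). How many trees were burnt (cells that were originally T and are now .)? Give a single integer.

Answer: 14

Derivation:
Step 1: +3 fires, +1 burnt (F count now 3)
Step 2: +4 fires, +3 burnt (F count now 4)
Step 3: +3 fires, +4 burnt (F count now 3)
Step 4: +3 fires, +3 burnt (F count now 3)
Step 5: +1 fires, +3 burnt (F count now 1)
Step 6: +0 fires, +1 burnt (F count now 0)
Fire out after step 6
Initially T: 19, now '.': 25
Total burnt (originally-T cells now '.'): 14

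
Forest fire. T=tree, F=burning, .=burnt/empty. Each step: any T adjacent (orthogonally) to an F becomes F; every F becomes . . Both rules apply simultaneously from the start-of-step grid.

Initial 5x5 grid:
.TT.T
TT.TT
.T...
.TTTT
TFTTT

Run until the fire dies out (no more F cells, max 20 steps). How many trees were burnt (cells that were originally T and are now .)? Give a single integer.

Answer: 13

Derivation:
Step 1: +3 fires, +1 burnt (F count now 3)
Step 2: +3 fires, +3 burnt (F count now 3)
Step 3: +3 fires, +3 burnt (F count now 3)
Step 4: +3 fires, +3 burnt (F count now 3)
Step 5: +1 fires, +3 burnt (F count now 1)
Step 6: +0 fires, +1 burnt (F count now 0)
Fire out after step 6
Initially T: 16, now '.': 22
Total burnt (originally-T cells now '.'): 13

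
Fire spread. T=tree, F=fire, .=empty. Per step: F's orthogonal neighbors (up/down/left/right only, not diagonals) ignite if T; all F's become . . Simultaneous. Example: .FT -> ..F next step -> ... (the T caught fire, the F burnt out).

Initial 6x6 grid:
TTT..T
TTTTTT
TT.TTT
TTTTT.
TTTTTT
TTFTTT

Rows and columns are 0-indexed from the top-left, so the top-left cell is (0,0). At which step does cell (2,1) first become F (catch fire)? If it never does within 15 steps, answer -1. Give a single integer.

Step 1: cell (2,1)='T' (+3 fires, +1 burnt)
Step 2: cell (2,1)='T' (+5 fires, +3 burnt)
Step 3: cell (2,1)='T' (+5 fires, +5 burnt)
Step 4: cell (2,1)='F' (+5 fires, +5 burnt)
  -> target ignites at step 4
Step 5: cell (2,1)='.' (+4 fires, +5 burnt)
Step 6: cell (2,1)='.' (+5 fires, +4 burnt)
Step 7: cell (2,1)='.' (+3 fires, +5 burnt)
Step 8: cell (2,1)='.' (+1 fires, +3 burnt)
Step 9: cell (2,1)='.' (+0 fires, +1 burnt)
  fire out at step 9

4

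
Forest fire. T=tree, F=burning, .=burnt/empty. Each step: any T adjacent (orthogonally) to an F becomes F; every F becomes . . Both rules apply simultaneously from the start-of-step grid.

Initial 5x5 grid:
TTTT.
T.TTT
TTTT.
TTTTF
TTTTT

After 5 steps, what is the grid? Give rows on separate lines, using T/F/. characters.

Step 1: 2 trees catch fire, 1 burn out
  TTTT.
  T.TTT
  TTTT.
  TTTF.
  TTTTF
Step 2: 3 trees catch fire, 2 burn out
  TTTT.
  T.TTT
  TTTF.
  TTF..
  TTTF.
Step 3: 4 trees catch fire, 3 burn out
  TTTT.
  T.TFT
  TTF..
  TF...
  TTF..
Step 4: 6 trees catch fire, 4 burn out
  TTTF.
  T.F.F
  TF...
  F....
  TF...
Step 5: 3 trees catch fire, 6 burn out
  TTF..
  T....
  F....
  .....
  F....

TTF..
T....
F....
.....
F....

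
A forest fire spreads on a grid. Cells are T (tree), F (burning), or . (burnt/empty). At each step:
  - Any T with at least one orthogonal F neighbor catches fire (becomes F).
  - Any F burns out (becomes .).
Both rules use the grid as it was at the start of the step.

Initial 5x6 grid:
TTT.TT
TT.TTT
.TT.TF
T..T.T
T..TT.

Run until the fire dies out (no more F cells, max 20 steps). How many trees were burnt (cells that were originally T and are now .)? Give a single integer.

Answer: 7

Derivation:
Step 1: +3 fires, +1 burnt (F count now 3)
Step 2: +2 fires, +3 burnt (F count now 2)
Step 3: +2 fires, +2 burnt (F count now 2)
Step 4: +0 fires, +2 burnt (F count now 0)
Fire out after step 4
Initially T: 19, now '.': 18
Total burnt (originally-T cells now '.'): 7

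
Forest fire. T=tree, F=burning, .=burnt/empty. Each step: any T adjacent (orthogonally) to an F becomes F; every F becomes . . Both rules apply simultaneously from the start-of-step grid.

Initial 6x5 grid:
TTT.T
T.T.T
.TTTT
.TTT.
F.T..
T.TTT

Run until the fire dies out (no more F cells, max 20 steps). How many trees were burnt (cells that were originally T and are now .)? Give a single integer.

Answer: 1

Derivation:
Step 1: +1 fires, +1 burnt (F count now 1)
Step 2: +0 fires, +1 burnt (F count now 0)
Fire out after step 2
Initially T: 19, now '.': 12
Total burnt (originally-T cells now '.'): 1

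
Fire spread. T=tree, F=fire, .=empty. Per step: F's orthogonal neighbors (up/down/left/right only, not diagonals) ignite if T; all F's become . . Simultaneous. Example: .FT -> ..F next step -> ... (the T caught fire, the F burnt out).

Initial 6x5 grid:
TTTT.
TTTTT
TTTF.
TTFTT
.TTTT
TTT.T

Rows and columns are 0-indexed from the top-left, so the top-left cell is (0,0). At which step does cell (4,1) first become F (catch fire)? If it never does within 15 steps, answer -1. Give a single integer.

Step 1: cell (4,1)='T' (+5 fires, +2 burnt)
Step 2: cell (4,1)='F' (+9 fires, +5 burnt)
  -> target ignites at step 2
Step 3: cell (4,1)='.' (+5 fires, +9 burnt)
Step 4: cell (4,1)='.' (+4 fires, +5 burnt)
Step 5: cell (4,1)='.' (+1 fires, +4 burnt)
Step 6: cell (4,1)='.' (+0 fires, +1 burnt)
  fire out at step 6

2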